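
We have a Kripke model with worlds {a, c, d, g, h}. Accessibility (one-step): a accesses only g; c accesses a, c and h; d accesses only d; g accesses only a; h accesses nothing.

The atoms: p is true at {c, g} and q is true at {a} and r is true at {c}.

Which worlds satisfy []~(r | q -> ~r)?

a: successors {g}; ~(r | q -> ~r) there: g:F. ✗
c: successors {a, c, h}; ~(r | q -> ~r) there: a:F, c:T, h:F. ✗
d: successors {d}; ~(r | q -> ~r) there: d:F. ✗
g: successors {a}; ~(r | q -> ~r) there: a:F. ✗
h: no successors, so []~(r | q -> ~r) holds vacuously. ✓

{h}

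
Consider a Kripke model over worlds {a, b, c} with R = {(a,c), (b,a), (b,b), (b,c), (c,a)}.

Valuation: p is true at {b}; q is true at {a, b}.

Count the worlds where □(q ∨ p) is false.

2

a: successors {c}; q ∨ p there: c:F. ✗
b: successors {a, b, c}; q ∨ p there: a:T, b:T, c:F. ✗
c: successors {a}; q ∨ p there: a:T. ✓
Satisfying worlds: {c}.
So □(q ∨ p) fails at the other 2 worlds.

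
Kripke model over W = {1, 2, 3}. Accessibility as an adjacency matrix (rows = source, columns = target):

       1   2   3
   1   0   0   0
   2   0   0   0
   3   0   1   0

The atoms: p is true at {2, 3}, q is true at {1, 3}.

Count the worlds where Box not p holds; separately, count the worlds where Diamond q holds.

For Box not p:
1: no successors, so Box not p holds vacuously. ✓
2: no successors, so Box not p holds vacuously. ✓
3: successors {2}; not p there: 2:F. ✗
— 2 worlds.
For Diamond q:
1: no successors, so Diamond q fails. ✗
2: no successors, so Diamond q fails. ✗
3: successors {2}; q there: 2:F. ✗
— 0 worlds.

2 and 0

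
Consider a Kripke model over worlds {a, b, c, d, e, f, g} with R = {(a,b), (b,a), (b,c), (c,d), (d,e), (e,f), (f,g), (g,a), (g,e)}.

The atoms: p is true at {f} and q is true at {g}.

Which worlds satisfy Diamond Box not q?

{a, b, c, d, f, g}

a: successors {b}; Box not q there: b:T. ✓
b: successors {a, c}; Box not q there: a:T, c:T. ✓
c: successors {d}; Box not q there: d:T. ✓
d: successors {e}; Box not q there: e:T. ✓
e: successors {f}; Box not q there: f:F. ✗
f: successors {g}; Box not q there: g:T. ✓
g: successors {a, e}; Box not q there: a:T, e:T. ✓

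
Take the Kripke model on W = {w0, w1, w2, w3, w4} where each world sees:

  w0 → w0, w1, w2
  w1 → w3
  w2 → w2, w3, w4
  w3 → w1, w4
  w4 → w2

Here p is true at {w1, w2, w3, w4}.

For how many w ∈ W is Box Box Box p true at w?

w0: successors {w0, w1, w2}; Box Box p there: w0:F, w1:T, w2:T. ✗
w1: successors {w3}; Box Box p there: w3:T. ✓
w2: successors {w2, w3, w4}; Box Box p there: w2:T, w3:T, w4:T. ✓
w3: successors {w1, w4}; Box Box p there: w1:T, w4:T. ✓
w4: successors {w2}; Box Box p there: w2:T. ✓
Satisfying worlds: {w1, w2, w3, w4}.

4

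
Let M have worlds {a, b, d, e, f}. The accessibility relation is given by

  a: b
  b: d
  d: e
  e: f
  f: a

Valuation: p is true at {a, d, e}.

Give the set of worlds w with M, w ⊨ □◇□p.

{a, d, f}

a: successors {b}; ◇□p there: b:T. ✓
b: successors {d}; ◇□p there: d:F. ✗
d: successors {e}; ◇□p there: e:T. ✓
e: successors {f}; ◇□p there: f:F. ✗
f: successors {a}; ◇□p there: a:T. ✓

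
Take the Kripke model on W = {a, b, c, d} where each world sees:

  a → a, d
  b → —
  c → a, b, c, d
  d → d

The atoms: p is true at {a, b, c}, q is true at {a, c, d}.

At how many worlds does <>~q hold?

a: successors {a, d}; ~q there: a:F, d:F. ✗
b: no successors, so <>~q fails. ✗
c: successors {a, b, c, d}; ~q there: a:F, b:T, c:F, d:F. ✓
d: successors {d}; ~q there: d:F. ✗
Satisfying worlds: {c}.

1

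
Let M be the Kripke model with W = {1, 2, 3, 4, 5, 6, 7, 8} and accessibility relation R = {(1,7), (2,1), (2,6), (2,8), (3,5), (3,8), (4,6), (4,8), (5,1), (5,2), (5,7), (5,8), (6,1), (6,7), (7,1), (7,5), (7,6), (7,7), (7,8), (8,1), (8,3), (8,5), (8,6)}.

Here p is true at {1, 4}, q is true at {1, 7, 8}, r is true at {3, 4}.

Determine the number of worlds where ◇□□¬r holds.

1: successors {7}; □□¬r there: 7:F. ✗
2: successors {1, 6, 8}; □□¬r there: 1:T, 6:T, 8:T. ✓
3: successors {5, 8}; □□¬r there: 5:F, 8:T. ✓
4: successors {6, 8}; □□¬r there: 6:T, 8:T. ✓
5: successors {1, 2, 7, 8}; □□¬r there: 1:T, 2:F, 7:F, 8:T. ✓
6: successors {1, 7}; □□¬r there: 1:T, 7:F. ✓
7: successors {1, 5, 6, 7, 8}; □□¬r there: 1:T, 5:F, 6:T, 7:F, 8:T. ✓
8: successors {1, 3, 5, 6}; □□¬r there: 1:T, 3:F, 5:F, 6:T. ✓
Satisfying worlds: {2, 3, 4, 5, 6, 7, 8}.

7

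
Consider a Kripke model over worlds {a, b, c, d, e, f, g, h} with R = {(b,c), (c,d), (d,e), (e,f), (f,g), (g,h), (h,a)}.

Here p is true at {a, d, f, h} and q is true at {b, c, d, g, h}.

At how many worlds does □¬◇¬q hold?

5

a: no successors, so □¬◇¬q holds vacuously. ✓
b: successors {c}; ¬◇¬q there: c:T. ✓
c: successors {d}; ¬◇¬q there: d:F. ✗
d: successors {e}; ¬◇¬q there: e:F. ✗
e: successors {f}; ¬◇¬q there: f:T. ✓
f: successors {g}; ¬◇¬q there: g:T. ✓
g: successors {h}; ¬◇¬q there: h:F. ✗
h: successors {a}; ¬◇¬q there: a:T. ✓
Satisfying worlds: {a, b, e, f, h}.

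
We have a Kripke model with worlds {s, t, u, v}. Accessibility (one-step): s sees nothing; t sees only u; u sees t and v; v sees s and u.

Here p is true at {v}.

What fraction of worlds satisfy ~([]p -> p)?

s: []p -> p is F. ✓
t: []p -> p is T. ✗
u: []p -> p is T. ✗
v: []p -> p is T. ✗
That's 1 of 4 worlds, so 1/4.

1/4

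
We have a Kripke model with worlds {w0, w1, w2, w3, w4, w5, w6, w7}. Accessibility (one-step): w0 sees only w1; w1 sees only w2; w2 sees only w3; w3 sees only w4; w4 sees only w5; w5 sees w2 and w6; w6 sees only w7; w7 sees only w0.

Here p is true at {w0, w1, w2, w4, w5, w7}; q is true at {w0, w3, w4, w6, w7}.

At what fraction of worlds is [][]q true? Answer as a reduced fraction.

w0: successors {w1}; []q there: w1:F. ✗
w1: successors {w2}; []q there: w2:T. ✓
w2: successors {w3}; []q there: w3:T. ✓
w3: successors {w4}; []q there: w4:F. ✗
w4: successors {w5}; []q there: w5:F. ✗
w5: successors {w2, w6}; []q there: w2:T, w6:T. ✓
w6: successors {w7}; []q there: w7:T. ✓
w7: successors {w0}; []q there: w0:F. ✗
That's 4 of 8 worlds, so 4/8 = 1/2.

1/2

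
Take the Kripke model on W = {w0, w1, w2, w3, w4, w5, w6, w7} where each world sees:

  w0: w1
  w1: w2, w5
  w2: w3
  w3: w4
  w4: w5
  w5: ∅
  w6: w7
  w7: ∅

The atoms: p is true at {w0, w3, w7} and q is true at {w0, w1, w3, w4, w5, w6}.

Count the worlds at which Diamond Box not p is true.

6

w0: successors {w1}; Box not p there: w1:T. ✓
w1: successors {w2, w5}; Box not p there: w2:F, w5:T. ✓
w2: successors {w3}; Box not p there: w3:T. ✓
w3: successors {w4}; Box not p there: w4:T. ✓
w4: successors {w5}; Box not p there: w5:T. ✓
w5: no successors, so Diamond Box not p fails. ✗
w6: successors {w7}; Box not p there: w7:T. ✓
w7: no successors, so Diamond Box not p fails. ✗
Satisfying worlds: {w0, w1, w2, w3, w4, w6}.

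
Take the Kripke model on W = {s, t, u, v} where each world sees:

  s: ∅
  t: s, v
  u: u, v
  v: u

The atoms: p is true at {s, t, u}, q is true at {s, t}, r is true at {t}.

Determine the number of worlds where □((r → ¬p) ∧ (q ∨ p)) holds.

2

s: no successors, so □((r → ¬p) ∧ (q ∨ p)) holds vacuously. ✓
t: successors {s, v}; (r → ¬p) ∧ (q ∨ p) there: s:T, v:F. ✗
u: successors {u, v}; (r → ¬p) ∧ (q ∨ p) there: u:T, v:F. ✗
v: successors {u}; (r → ¬p) ∧ (q ∨ p) there: u:T. ✓
Satisfying worlds: {s, v}.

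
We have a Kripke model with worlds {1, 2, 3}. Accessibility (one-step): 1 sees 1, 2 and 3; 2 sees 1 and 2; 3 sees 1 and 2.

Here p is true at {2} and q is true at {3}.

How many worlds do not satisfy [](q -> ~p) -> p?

1: [](q -> ~p) is T, p is F. ✗
2: [](q -> ~p) is T, p is T. ✓
3: [](q -> ~p) is T, p is F. ✗
Satisfying worlds: {2}.
So [](q -> ~p) -> p fails at the other 2 worlds.

2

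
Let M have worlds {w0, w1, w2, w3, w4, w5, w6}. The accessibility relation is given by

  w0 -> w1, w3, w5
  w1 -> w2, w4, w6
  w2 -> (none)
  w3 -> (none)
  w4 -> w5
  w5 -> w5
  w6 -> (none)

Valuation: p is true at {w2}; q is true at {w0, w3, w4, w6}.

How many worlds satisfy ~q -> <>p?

5

w0: ~q is F, <>p is F. ✓
w1: ~q is T, <>p is T. ✓
w2: ~q is T, <>p is F. ✗
w3: ~q is F, <>p is F. ✓
w4: ~q is F, <>p is F. ✓
w5: ~q is T, <>p is F. ✗
w6: ~q is F, <>p is F. ✓
Satisfying worlds: {w0, w1, w3, w4, w6}.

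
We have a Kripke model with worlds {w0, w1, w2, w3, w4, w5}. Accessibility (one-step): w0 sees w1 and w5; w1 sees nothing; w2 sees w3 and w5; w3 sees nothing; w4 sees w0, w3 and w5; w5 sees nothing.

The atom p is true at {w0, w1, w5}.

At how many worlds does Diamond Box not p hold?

w0: successors {w1, w5}; Box not p there: w1:T, w5:T. ✓
w1: no successors, so Diamond Box not p fails. ✗
w2: successors {w3, w5}; Box not p there: w3:T, w5:T. ✓
w3: no successors, so Diamond Box not p fails. ✗
w4: successors {w0, w3, w5}; Box not p there: w0:F, w3:T, w5:T. ✓
w5: no successors, so Diamond Box not p fails. ✗
Satisfying worlds: {w0, w2, w4}.

3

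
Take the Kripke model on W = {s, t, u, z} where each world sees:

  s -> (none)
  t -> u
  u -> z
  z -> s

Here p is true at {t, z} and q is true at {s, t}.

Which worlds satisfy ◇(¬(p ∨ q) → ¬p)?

s: no successors, so ◇(¬(p ∨ q) → ¬p) fails. ✗
t: successors {u}; ¬(p ∨ q) → ¬p there: u:T. ✓
u: successors {z}; ¬(p ∨ q) → ¬p there: z:T. ✓
z: successors {s}; ¬(p ∨ q) → ¬p there: s:T. ✓

{t, u, z}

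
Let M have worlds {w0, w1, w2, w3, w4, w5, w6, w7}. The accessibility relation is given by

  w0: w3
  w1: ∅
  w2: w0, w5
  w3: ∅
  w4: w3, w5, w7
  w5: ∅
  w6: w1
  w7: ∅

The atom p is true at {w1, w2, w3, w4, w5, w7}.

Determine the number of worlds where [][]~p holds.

w0: successors {w3}; []~p there: w3:T. ✓
w1: no successors, so [][]~p holds vacuously. ✓
w2: successors {w0, w5}; []~p there: w0:F, w5:T. ✗
w3: no successors, so [][]~p holds vacuously. ✓
w4: successors {w3, w5, w7}; []~p there: w3:T, w5:T, w7:T. ✓
w5: no successors, so [][]~p holds vacuously. ✓
w6: successors {w1}; []~p there: w1:T. ✓
w7: no successors, so [][]~p holds vacuously. ✓
Satisfying worlds: {w0, w1, w3, w4, w5, w6, w7}.

7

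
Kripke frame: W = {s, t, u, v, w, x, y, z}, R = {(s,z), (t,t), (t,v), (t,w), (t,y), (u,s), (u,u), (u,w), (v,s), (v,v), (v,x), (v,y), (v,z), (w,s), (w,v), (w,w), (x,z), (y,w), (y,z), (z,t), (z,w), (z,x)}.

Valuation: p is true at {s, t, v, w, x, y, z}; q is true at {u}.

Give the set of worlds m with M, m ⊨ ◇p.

s: successors {z}; p there: z:T. ✓
t: successors {t, v, w, y}; p there: t:T, v:T, w:T, y:T. ✓
u: successors {s, u, w}; p there: s:T, u:F, w:T. ✓
v: successors {s, v, x, y, z}; p there: s:T, v:T, x:T, y:T, z:T. ✓
w: successors {s, v, w}; p there: s:T, v:T, w:T. ✓
x: successors {z}; p there: z:T. ✓
y: successors {w, z}; p there: w:T, z:T. ✓
z: successors {t, w, x}; p there: t:T, w:T, x:T. ✓

{s, t, u, v, w, x, y, z}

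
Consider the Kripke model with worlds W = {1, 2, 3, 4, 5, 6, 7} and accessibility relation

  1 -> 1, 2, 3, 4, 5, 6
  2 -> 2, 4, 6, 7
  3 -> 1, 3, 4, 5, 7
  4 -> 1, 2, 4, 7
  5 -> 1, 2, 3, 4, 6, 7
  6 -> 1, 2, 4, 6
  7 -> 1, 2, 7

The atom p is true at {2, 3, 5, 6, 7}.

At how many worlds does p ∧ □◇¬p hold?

5

1: p is F, □◇¬p is T. ✗
2: p is T, □◇¬p is T. ✓
3: p is T, □◇¬p is T. ✓
4: p is F, □◇¬p is T. ✗
5: p is T, □◇¬p is T. ✓
6: p is T, □◇¬p is T. ✓
7: p is T, □◇¬p is T. ✓
Satisfying worlds: {2, 3, 5, 6, 7}.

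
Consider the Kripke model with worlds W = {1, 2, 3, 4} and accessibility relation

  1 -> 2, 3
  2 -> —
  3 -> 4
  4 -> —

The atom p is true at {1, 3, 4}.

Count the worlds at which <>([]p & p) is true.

2

1: successors {2, 3}; []p & p there: 2:F, 3:T. ✓
2: no successors, so <>([]p & p) fails. ✗
3: successors {4}; []p & p there: 4:T. ✓
4: no successors, so <>([]p & p) fails. ✗
Satisfying worlds: {1, 3}.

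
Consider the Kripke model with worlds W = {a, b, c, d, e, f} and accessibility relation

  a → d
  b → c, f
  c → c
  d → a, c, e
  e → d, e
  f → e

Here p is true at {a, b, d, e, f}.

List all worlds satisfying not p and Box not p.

a: not p is F, Box not p is F. ✗
b: not p is F, Box not p is F. ✗
c: not p is T, Box not p is T. ✓
d: not p is F, Box not p is F. ✗
e: not p is F, Box not p is F. ✗
f: not p is F, Box not p is F. ✗

{c}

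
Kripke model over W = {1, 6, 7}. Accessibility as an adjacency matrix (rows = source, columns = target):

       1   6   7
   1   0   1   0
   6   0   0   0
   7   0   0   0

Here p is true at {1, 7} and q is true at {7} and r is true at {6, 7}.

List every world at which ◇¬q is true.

1: successors {6}; ¬q there: 6:T. ✓
6: no successors, so ◇¬q fails. ✗
7: no successors, so ◇¬q fails. ✗

{1}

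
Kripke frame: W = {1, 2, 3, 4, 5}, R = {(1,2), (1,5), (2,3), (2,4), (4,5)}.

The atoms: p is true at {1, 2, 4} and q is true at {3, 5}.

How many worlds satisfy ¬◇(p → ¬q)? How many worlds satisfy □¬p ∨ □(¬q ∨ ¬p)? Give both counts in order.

2 and 5

For ¬◇(p → ¬q):
1: ◇(p → ¬q) is T. ✗
2: ◇(p → ¬q) is T. ✗
3: ◇(p → ¬q) is F. ✓
4: ◇(p → ¬q) is T. ✗
5: ◇(p → ¬q) is F. ✓
— 2 worlds.
For □¬p ∨ □(¬q ∨ ¬p):
1: □¬p is F, □(¬q ∨ ¬p) is T. ✓
2: □¬p is F, □(¬q ∨ ¬p) is T. ✓
3: □¬p is T, □(¬q ∨ ¬p) is T. ✓
4: □¬p is T, □(¬q ∨ ¬p) is T. ✓
5: □¬p is T, □(¬q ∨ ¬p) is T. ✓
— 5 worlds.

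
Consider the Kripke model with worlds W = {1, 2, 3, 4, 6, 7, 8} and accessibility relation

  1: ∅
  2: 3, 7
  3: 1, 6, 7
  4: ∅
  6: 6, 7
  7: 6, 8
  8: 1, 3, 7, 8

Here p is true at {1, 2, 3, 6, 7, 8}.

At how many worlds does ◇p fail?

1: no successors, so ◇p fails. ✗
2: successors {3, 7}; p there: 3:T, 7:T. ✓
3: successors {1, 6, 7}; p there: 1:T, 6:T, 7:T. ✓
4: no successors, so ◇p fails. ✗
6: successors {6, 7}; p there: 6:T, 7:T. ✓
7: successors {6, 8}; p there: 6:T, 8:T. ✓
8: successors {1, 3, 7, 8}; p there: 1:T, 3:T, 7:T, 8:T. ✓
Satisfying worlds: {2, 3, 6, 7, 8}.
So ◇p fails at the other 2 worlds.

2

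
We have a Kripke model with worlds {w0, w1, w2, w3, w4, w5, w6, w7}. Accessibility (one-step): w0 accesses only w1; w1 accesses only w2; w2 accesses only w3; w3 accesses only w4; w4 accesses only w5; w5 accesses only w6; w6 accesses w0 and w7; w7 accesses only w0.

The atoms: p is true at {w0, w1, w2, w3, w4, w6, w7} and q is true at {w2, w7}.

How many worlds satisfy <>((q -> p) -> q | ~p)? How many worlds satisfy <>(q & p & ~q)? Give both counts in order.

3 and 0

For <>((q -> p) -> q | ~p):
w0: successors {w1}; (q -> p) -> q | ~p there: w1:F. ✗
w1: successors {w2}; (q -> p) -> q | ~p there: w2:T. ✓
w2: successors {w3}; (q -> p) -> q | ~p there: w3:F. ✗
w3: successors {w4}; (q -> p) -> q | ~p there: w4:F. ✗
w4: successors {w5}; (q -> p) -> q | ~p there: w5:T. ✓
w5: successors {w6}; (q -> p) -> q | ~p there: w6:F. ✗
w6: successors {w0, w7}; (q -> p) -> q | ~p there: w0:F, w7:T. ✓
w7: successors {w0}; (q -> p) -> q | ~p there: w0:F. ✗
— 3 worlds.
For <>(q & p & ~q):
w0: successors {w1}; q & p & ~q there: w1:F. ✗
w1: successors {w2}; q & p & ~q there: w2:F. ✗
w2: successors {w3}; q & p & ~q there: w3:F. ✗
w3: successors {w4}; q & p & ~q there: w4:F. ✗
w4: successors {w5}; q & p & ~q there: w5:F. ✗
w5: successors {w6}; q & p & ~q there: w6:F. ✗
w6: successors {w0, w7}; q & p & ~q there: w0:F, w7:F. ✗
w7: successors {w0}; q & p & ~q there: w0:F. ✗
— 0 worlds.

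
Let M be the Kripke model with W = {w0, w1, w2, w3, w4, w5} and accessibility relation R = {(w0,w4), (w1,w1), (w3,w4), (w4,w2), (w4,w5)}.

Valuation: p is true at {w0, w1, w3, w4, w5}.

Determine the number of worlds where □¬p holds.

2

w0: successors {w4}; ¬p there: w4:F. ✗
w1: successors {w1}; ¬p there: w1:F. ✗
w2: no successors, so □¬p holds vacuously. ✓
w3: successors {w4}; ¬p there: w4:F. ✗
w4: successors {w2, w5}; ¬p there: w2:T, w5:F. ✗
w5: no successors, so □¬p holds vacuously. ✓
Satisfying worlds: {w2, w5}.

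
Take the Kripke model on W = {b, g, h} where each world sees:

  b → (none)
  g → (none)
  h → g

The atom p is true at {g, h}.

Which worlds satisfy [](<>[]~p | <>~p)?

{b, g}

b: no successors, so [](<>[]~p | <>~p) holds vacuously. ✓
g: no successors, so [](<>[]~p | <>~p) holds vacuously. ✓
h: successors {g}; <>[]~p | <>~p there: g:F. ✗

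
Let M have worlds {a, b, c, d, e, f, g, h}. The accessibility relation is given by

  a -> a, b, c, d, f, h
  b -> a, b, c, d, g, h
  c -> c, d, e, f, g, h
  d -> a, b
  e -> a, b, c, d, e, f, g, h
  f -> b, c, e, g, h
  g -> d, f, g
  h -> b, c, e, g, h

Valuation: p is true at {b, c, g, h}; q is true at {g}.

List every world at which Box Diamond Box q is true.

a: successors {a, b, c, d, f, h}; Diamond Box q there: a:F, b:F, c:F, d:F, f:F, h:F. ✗
b: successors {a, b, c, d, g, h}; Diamond Box q there: a:F, b:F, c:F, d:F, g:F, h:F. ✗
c: successors {c, d, e, f, g, h}; Diamond Box q there: c:F, d:F, e:F, f:F, g:F, h:F. ✗
d: successors {a, b}; Diamond Box q there: a:F, b:F. ✗
e: successors {a, b, c, d, e, f, g, h}; Diamond Box q there: a:F, b:F, c:F, d:F, e:F, f:F, g:F, h:F. ✗
f: successors {b, c, e, g, h}; Diamond Box q there: b:F, c:F, e:F, g:F, h:F. ✗
g: successors {d, f, g}; Diamond Box q there: d:F, f:F, g:F. ✗
h: successors {b, c, e, g, h}; Diamond Box q there: b:F, c:F, e:F, g:F, h:F. ✗

∅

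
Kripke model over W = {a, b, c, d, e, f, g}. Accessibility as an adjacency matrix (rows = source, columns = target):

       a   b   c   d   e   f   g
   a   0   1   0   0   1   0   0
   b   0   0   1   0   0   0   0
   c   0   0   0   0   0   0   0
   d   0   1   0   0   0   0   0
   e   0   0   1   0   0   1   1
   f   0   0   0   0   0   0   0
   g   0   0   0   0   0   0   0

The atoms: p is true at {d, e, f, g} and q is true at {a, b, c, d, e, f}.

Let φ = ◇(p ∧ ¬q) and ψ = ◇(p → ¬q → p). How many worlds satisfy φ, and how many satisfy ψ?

1 and 4

For ◇(p ∧ ¬q):
a: successors {b, e}; p ∧ ¬q there: b:F, e:F. ✗
b: successors {c}; p ∧ ¬q there: c:F. ✗
c: no successors, so ◇(p ∧ ¬q) fails. ✗
d: successors {b}; p ∧ ¬q there: b:F. ✗
e: successors {c, f, g}; p ∧ ¬q there: c:F, f:F, g:T. ✓
f: no successors, so ◇(p ∧ ¬q) fails. ✗
g: no successors, so ◇(p ∧ ¬q) fails. ✗
— 1 world.
For ◇(p → ¬q → p):
a: successors {b, e}; p → ¬q → p there: b:T, e:T. ✓
b: successors {c}; p → ¬q → p there: c:T. ✓
c: no successors, so ◇(p → ¬q → p) fails. ✗
d: successors {b}; p → ¬q → p there: b:T. ✓
e: successors {c, f, g}; p → ¬q → p there: c:T, f:T, g:T. ✓
f: no successors, so ◇(p → ¬q → p) fails. ✗
g: no successors, so ◇(p → ¬q → p) fails. ✗
— 4 worlds.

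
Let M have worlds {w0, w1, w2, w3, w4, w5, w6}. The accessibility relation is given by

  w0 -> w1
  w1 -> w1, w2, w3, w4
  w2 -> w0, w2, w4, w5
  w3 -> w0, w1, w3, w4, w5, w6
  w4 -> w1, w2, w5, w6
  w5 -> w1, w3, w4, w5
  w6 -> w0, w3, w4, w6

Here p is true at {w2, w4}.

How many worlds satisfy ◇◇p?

7

w0: successors {w1}; ◇p there: w1:T. ✓
w1: successors {w1, w2, w3, w4}; ◇p there: w1:T, w2:T, w3:T, w4:T. ✓
w2: successors {w0, w2, w4, w5}; ◇p there: w0:F, w2:T, w4:T, w5:T. ✓
w3: successors {w0, w1, w3, w4, w5, w6}; ◇p there: w0:F, w1:T, w3:T, w4:T, w5:T, w6:T. ✓
w4: successors {w1, w2, w5, w6}; ◇p there: w1:T, w2:T, w5:T, w6:T. ✓
w5: successors {w1, w3, w4, w5}; ◇p there: w1:T, w3:T, w4:T, w5:T. ✓
w6: successors {w0, w3, w4, w6}; ◇p there: w0:F, w3:T, w4:T, w6:T. ✓
Satisfying worlds: {w0, w1, w2, w3, w4, w5, w6}.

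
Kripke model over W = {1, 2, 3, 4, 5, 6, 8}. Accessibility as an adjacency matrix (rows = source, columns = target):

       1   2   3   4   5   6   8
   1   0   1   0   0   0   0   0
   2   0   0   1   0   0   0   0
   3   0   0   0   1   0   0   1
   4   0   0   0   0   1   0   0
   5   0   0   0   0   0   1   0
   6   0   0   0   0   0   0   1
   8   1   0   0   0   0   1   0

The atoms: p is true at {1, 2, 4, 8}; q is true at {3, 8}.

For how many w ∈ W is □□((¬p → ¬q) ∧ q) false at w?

1: successors {2}; □((¬p → ¬q) ∧ q) there: 2:F. ✗
2: successors {3}; □((¬p → ¬q) ∧ q) there: 3:F. ✗
3: successors {4, 8}; □((¬p → ¬q) ∧ q) there: 4:F, 8:F. ✗
4: successors {5}; □((¬p → ¬q) ∧ q) there: 5:F. ✗
5: successors {6}; □((¬p → ¬q) ∧ q) there: 6:T. ✓
6: successors {8}; □((¬p → ¬q) ∧ q) there: 8:F. ✗
8: successors {1, 6}; □((¬p → ¬q) ∧ q) there: 1:F, 6:T. ✗
Satisfying worlds: {5}.
So □□((¬p → ¬q) ∧ q) fails at the other 6 worlds.

6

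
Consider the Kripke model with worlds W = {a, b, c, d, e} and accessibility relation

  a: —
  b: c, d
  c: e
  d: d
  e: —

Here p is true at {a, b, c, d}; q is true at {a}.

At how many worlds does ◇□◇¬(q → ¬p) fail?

a: no successors, so ◇□◇¬(q → ¬p) fails. ✗
b: successors {c, d}; □◇¬(q → ¬p) there: c:F, d:F. ✗
c: successors {e}; □◇¬(q → ¬p) there: e:T. ✓
d: successors {d}; □◇¬(q → ¬p) there: d:F. ✗
e: no successors, so ◇□◇¬(q → ¬p) fails. ✗
Satisfying worlds: {c}.
So ◇□◇¬(q → ¬p) fails at the other 4 worlds.

4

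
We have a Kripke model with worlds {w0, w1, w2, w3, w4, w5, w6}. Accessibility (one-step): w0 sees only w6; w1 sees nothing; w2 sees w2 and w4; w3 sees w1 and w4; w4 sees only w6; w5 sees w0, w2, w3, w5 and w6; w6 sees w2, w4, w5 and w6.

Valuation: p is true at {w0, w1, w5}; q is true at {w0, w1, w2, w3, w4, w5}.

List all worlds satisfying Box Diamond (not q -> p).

{w0, w1, w4}

w0: successors {w6}; Diamond (not q -> p) there: w6:T. ✓
w1: no successors, so Box Diamond (not q -> p) holds vacuously. ✓
w2: successors {w2, w4}; Diamond (not q -> p) there: w2:T, w4:F. ✗
w3: successors {w1, w4}; Diamond (not q -> p) there: w1:F, w4:F. ✗
w4: successors {w6}; Diamond (not q -> p) there: w6:T. ✓
w5: successors {w0, w2, w3, w5, w6}; Diamond (not q -> p) there: w0:F, w2:T, w3:T, w5:T, w6:T. ✗
w6: successors {w2, w4, w5, w6}; Diamond (not q -> p) there: w2:T, w4:F, w5:T, w6:T. ✗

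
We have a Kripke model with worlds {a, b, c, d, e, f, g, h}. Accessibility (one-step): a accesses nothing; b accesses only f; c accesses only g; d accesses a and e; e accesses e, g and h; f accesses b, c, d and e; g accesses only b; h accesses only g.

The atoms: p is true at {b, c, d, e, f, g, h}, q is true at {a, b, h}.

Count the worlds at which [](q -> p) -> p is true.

7

a: [](q -> p) is T, p is F. ✗
b: [](q -> p) is T, p is T. ✓
c: [](q -> p) is T, p is T. ✓
d: [](q -> p) is F, p is T. ✓
e: [](q -> p) is T, p is T. ✓
f: [](q -> p) is T, p is T. ✓
g: [](q -> p) is T, p is T. ✓
h: [](q -> p) is T, p is T. ✓
Satisfying worlds: {b, c, d, e, f, g, h}.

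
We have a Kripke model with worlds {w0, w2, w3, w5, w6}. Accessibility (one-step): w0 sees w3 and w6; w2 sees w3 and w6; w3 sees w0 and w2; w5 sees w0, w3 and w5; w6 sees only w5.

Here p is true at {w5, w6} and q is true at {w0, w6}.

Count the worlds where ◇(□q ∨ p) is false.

1

w0: successors {w3, w6}; □q ∨ p there: w3:F, w6:T. ✓
w2: successors {w3, w6}; □q ∨ p there: w3:F, w6:T. ✓
w3: successors {w0, w2}; □q ∨ p there: w0:F, w2:F. ✗
w5: successors {w0, w3, w5}; □q ∨ p there: w0:F, w3:F, w5:T. ✓
w6: successors {w5}; □q ∨ p there: w5:T. ✓
Satisfying worlds: {w0, w2, w5, w6}.
So ◇(□q ∨ p) fails at the other 1 world.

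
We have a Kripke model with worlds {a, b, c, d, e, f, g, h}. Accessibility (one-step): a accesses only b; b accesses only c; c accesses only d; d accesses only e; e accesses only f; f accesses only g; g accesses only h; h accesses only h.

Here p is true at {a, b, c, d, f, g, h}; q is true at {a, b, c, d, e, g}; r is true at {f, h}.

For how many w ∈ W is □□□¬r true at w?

a: successors {b}; □□¬r there: b:T. ✓
b: successors {c}; □□¬r there: c:T. ✓
c: successors {d}; □□¬r there: d:F. ✗
d: successors {e}; □□¬r there: e:T. ✓
e: successors {f}; □□¬r there: f:F. ✗
f: successors {g}; □□¬r there: g:F. ✗
g: successors {h}; □□¬r there: h:F. ✗
h: successors {h}; □□¬r there: h:F. ✗
Satisfying worlds: {a, b, d}.

3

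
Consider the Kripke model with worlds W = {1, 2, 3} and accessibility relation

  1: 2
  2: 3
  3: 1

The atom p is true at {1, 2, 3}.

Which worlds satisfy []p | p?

{1, 2, 3}

1: []p is T, p is T. ✓
2: []p is T, p is T. ✓
3: []p is T, p is T. ✓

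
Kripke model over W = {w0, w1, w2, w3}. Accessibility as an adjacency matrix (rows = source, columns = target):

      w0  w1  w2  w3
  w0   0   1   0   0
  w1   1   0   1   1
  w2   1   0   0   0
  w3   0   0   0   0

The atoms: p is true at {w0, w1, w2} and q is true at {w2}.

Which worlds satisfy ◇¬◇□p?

w0: successors {w1}; ¬◇□p there: w1:F. ✗
w1: successors {w0, w2, w3}; ¬◇□p there: w0:T, w2:F, w3:T. ✓
w2: successors {w0}; ¬◇□p there: w0:T. ✓
w3: no successors, so ◇¬◇□p fails. ✗

{w1, w2}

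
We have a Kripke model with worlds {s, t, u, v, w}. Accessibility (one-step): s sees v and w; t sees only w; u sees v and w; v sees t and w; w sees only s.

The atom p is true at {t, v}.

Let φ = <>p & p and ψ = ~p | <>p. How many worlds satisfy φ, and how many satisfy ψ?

1 and 4

For <>p & p:
s: <>p is T, p is F. ✗
t: <>p is F, p is T. ✗
u: <>p is T, p is F. ✗
v: <>p is T, p is T. ✓
w: <>p is F, p is F. ✗
— 1 world.
For ~p | <>p:
s: ~p is T, <>p is T. ✓
t: ~p is F, <>p is F. ✗
u: ~p is T, <>p is T. ✓
v: ~p is F, <>p is T. ✓
w: ~p is T, <>p is F. ✓
— 4 worlds.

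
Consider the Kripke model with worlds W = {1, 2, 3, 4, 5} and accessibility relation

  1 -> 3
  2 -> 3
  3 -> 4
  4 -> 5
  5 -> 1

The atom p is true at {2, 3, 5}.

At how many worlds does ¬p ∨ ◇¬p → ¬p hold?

1: ¬p ∨ ◇¬p is T, ¬p is T. ✓
2: ¬p ∨ ◇¬p is F, ¬p is F. ✓
3: ¬p ∨ ◇¬p is T, ¬p is F. ✗
4: ¬p ∨ ◇¬p is T, ¬p is T. ✓
5: ¬p ∨ ◇¬p is T, ¬p is F. ✗
Satisfying worlds: {1, 2, 4}.

3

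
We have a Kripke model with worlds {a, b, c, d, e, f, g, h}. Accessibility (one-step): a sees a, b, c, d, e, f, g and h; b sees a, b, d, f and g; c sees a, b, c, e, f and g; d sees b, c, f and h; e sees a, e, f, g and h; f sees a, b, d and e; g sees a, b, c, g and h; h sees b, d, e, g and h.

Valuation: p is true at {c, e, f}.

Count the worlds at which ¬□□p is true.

a: □□p is F. ✓
b: □□p is F. ✓
c: □□p is F. ✓
d: □□p is F. ✓
e: □□p is F. ✓
f: □□p is F. ✓
g: □□p is F. ✓
h: □□p is F. ✓
Satisfying worlds: {a, b, c, d, e, f, g, h}.

8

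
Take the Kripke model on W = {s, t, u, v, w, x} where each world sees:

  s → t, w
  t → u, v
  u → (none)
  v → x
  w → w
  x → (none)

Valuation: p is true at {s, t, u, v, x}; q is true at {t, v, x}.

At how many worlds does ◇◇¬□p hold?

2

s: successors {t, w}; ◇¬□p there: t:F, w:T. ✓
t: successors {u, v}; ◇¬□p there: u:F, v:F. ✗
u: no successors, so ◇◇¬□p fails. ✗
v: successors {x}; ◇¬□p there: x:F. ✗
w: successors {w}; ◇¬□p there: w:T. ✓
x: no successors, so ◇◇¬□p fails. ✗
Satisfying worlds: {s, w}.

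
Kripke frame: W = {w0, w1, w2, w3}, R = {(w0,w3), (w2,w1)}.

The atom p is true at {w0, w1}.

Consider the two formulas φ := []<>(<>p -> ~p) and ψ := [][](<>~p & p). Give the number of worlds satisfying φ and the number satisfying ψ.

For []<>(<>p -> ~p):
w0: successors {w3}; <>(<>p -> ~p) there: w3:F. ✗
w1: no successors, so []<>(<>p -> ~p) holds vacuously. ✓
w2: successors {w1}; <>(<>p -> ~p) there: w1:F. ✗
w3: no successors, so []<>(<>p -> ~p) holds vacuously. ✓
— 2 worlds.
For [][](<>~p & p):
w0: successors {w3}; [](<>~p & p) there: w3:T. ✓
w1: no successors, so [][](<>~p & p) holds vacuously. ✓
w2: successors {w1}; [](<>~p & p) there: w1:T. ✓
w3: no successors, so [][](<>~p & p) holds vacuously. ✓
— 4 worlds.

2 and 4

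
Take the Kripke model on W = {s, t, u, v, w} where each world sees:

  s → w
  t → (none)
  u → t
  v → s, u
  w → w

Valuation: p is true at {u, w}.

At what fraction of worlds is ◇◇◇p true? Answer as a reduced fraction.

s: successors {w}; ◇◇p there: w:T. ✓
t: no successors, so ◇◇◇p fails. ✗
u: successors {t}; ◇◇p there: t:F. ✗
v: successors {s, u}; ◇◇p there: s:T, u:F. ✓
w: successors {w}; ◇◇p there: w:T. ✓
That's 3 of 5 worlds, so 3/5.

3/5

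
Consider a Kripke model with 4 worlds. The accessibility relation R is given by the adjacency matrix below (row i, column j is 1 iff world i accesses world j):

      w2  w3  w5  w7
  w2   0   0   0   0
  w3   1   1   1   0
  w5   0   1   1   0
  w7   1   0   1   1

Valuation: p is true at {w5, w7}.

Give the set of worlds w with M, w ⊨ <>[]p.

{w3, w7}

w2: no successors, so <>[]p fails. ✗
w3: successors {w2, w3, w5}; []p there: w2:T, w3:F, w5:F. ✓
w5: successors {w3, w5}; []p there: w3:F, w5:F. ✗
w7: successors {w2, w5, w7}; []p there: w2:T, w5:F, w7:F. ✓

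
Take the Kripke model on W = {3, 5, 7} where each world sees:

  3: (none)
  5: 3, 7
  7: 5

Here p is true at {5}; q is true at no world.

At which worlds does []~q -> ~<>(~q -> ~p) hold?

{3, 7}

3: []~q is T, ~<>(~q -> ~p) is T. ✓
5: []~q is T, ~<>(~q -> ~p) is F. ✗
7: []~q is T, ~<>(~q -> ~p) is T. ✓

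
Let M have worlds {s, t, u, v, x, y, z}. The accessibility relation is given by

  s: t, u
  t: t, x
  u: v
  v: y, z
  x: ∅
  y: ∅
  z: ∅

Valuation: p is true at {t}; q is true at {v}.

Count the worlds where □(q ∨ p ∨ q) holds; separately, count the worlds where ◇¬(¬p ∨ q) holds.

4 and 2

For □(q ∨ p ∨ q):
s: successors {t, u}; q ∨ p ∨ q there: t:T, u:F. ✗
t: successors {t, x}; q ∨ p ∨ q there: t:T, x:F. ✗
u: successors {v}; q ∨ p ∨ q there: v:T. ✓
v: successors {y, z}; q ∨ p ∨ q there: y:F, z:F. ✗
x: no successors, so □(q ∨ p ∨ q) holds vacuously. ✓
y: no successors, so □(q ∨ p ∨ q) holds vacuously. ✓
z: no successors, so □(q ∨ p ∨ q) holds vacuously. ✓
— 4 worlds.
For ◇¬(¬p ∨ q):
s: successors {t, u}; ¬(¬p ∨ q) there: t:T, u:F. ✓
t: successors {t, x}; ¬(¬p ∨ q) there: t:T, x:F. ✓
u: successors {v}; ¬(¬p ∨ q) there: v:F. ✗
v: successors {y, z}; ¬(¬p ∨ q) there: y:F, z:F. ✗
x: no successors, so ◇¬(¬p ∨ q) fails. ✗
y: no successors, so ◇¬(¬p ∨ q) fails. ✗
z: no successors, so ◇¬(¬p ∨ q) fails. ✗
— 2 worlds.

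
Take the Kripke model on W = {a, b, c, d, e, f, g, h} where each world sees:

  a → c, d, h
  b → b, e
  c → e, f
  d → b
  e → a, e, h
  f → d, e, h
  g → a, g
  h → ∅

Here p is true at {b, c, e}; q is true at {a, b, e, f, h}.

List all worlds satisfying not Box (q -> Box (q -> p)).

a: Box (q -> Box (q -> p)) is T. ✗
b: Box (q -> Box (q -> p)) is F. ✓
c: Box (q -> Box (q -> p)) is F. ✓
d: Box (q -> Box (q -> p)) is T. ✗
e: Box (q -> Box (q -> p)) is F. ✓
f: Box (q -> Box (q -> p)) is F. ✓
g: Box (q -> Box (q -> p)) is F. ✓
h: Box (q -> Box (q -> p)) is T. ✗

{b, c, e, f, g}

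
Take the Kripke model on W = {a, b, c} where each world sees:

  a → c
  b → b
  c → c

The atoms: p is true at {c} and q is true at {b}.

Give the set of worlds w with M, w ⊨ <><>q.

{b}

a: successors {c}; <>q there: c:F. ✗
b: successors {b}; <>q there: b:T. ✓
c: successors {c}; <>q there: c:F. ✗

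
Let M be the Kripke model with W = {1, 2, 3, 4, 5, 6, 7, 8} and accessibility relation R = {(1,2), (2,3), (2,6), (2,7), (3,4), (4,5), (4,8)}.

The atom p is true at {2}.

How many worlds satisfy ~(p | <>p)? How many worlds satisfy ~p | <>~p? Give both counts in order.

For ~(p | <>p):
1: p | <>p is T. ✗
2: p | <>p is T. ✗
3: p | <>p is F. ✓
4: p | <>p is F. ✓
5: p | <>p is F. ✓
6: p | <>p is F. ✓
7: p | <>p is F. ✓
8: p | <>p is F. ✓
— 6 worlds.
For ~p | <>~p:
1: ~p is T, <>~p is F. ✓
2: ~p is F, <>~p is T. ✓
3: ~p is T, <>~p is T. ✓
4: ~p is T, <>~p is T. ✓
5: ~p is T, <>~p is F. ✓
6: ~p is T, <>~p is F. ✓
7: ~p is T, <>~p is F. ✓
8: ~p is T, <>~p is F. ✓
— 8 worlds.

6 and 8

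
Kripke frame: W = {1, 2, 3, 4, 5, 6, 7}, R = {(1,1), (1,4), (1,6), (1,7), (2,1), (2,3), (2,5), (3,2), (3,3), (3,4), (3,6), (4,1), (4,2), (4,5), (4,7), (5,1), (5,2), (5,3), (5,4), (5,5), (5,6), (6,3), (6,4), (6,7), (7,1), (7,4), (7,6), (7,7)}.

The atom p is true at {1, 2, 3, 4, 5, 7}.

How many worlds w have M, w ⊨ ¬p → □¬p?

6

1: ¬p is F, □¬p is F. ✓
2: ¬p is F, □¬p is F. ✓
3: ¬p is F, □¬p is F. ✓
4: ¬p is F, □¬p is F. ✓
5: ¬p is F, □¬p is F. ✓
6: ¬p is T, □¬p is F. ✗
7: ¬p is F, □¬p is F. ✓
Satisfying worlds: {1, 2, 3, 4, 5, 7}.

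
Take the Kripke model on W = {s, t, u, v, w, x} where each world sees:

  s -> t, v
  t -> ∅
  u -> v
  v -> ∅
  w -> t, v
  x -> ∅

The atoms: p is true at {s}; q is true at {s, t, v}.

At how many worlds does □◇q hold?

s: successors {t, v}; ◇q there: t:F, v:F. ✗
t: no successors, so □◇q holds vacuously. ✓
u: successors {v}; ◇q there: v:F. ✗
v: no successors, so □◇q holds vacuously. ✓
w: successors {t, v}; ◇q there: t:F, v:F. ✗
x: no successors, so □◇q holds vacuously. ✓
Satisfying worlds: {t, v, x}.

3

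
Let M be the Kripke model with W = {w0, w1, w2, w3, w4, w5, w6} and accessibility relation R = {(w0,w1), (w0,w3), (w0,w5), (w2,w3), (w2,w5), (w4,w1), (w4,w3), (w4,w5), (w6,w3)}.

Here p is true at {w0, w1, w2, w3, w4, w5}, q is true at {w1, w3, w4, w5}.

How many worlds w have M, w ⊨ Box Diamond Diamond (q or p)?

3

w0: successors {w1, w3, w5}; Diamond Diamond (q or p) there: w1:F, w3:F, w5:F. ✗
w1: no successors, so Box Diamond Diamond (q or p) holds vacuously. ✓
w2: successors {w3, w5}; Diamond Diamond (q or p) there: w3:F, w5:F. ✗
w3: no successors, so Box Diamond Diamond (q or p) holds vacuously. ✓
w4: successors {w1, w3, w5}; Diamond Diamond (q or p) there: w1:F, w3:F, w5:F. ✗
w5: no successors, so Box Diamond Diamond (q or p) holds vacuously. ✓
w6: successors {w3}; Diamond Diamond (q or p) there: w3:F. ✗
Satisfying worlds: {w1, w3, w5}.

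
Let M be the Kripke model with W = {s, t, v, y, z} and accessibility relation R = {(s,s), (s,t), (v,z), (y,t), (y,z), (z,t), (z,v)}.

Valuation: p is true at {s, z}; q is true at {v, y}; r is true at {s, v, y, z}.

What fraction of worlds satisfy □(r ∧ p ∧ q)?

s: successors {s, t}; r ∧ p ∧ q there: s:F, t:F. ✗
t: no successors, so □(r ∧ p ∧ q) holds vacuously. ✓
v: successors {z}; r ∧ p ∧ q there: z:F. ✗
y: successors {t, z}; r ∧ p ∧ q there: t:F, z:F. ✗
z: successors {t, v}; r ∧ p ∧ q there: t:F, v:F. ✗
That's 1 of 5 worlds, so 1/5.

1/5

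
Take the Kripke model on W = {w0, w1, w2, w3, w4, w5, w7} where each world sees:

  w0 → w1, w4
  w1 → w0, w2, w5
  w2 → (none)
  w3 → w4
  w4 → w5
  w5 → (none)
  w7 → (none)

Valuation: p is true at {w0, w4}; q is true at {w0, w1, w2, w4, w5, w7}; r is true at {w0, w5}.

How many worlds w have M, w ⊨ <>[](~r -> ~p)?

4

w0: successors {w1, w4}; [](~r -> ~p) there: w1:T, w4:T. ✓
w1: successors {w0, w2, w5}; [](~r -> ~p) there: w0:F, w2:T, w5:T. ✓
w2: no successors, so <>[](~r -> ~p) fails. ✗
w3: successors {w4}; [](~r -> ~p) there: w4:T. ✓
w4: successors {w5}; [](~r -> ~p) there: w5:T. ✓
w5: no successors, so <>[](~r -> ~p) fails. ✗
w7: no successors, so <>[](~r -> ~p) fails. ✗
Satisfying worlds: {w0, w1, w3, w4}.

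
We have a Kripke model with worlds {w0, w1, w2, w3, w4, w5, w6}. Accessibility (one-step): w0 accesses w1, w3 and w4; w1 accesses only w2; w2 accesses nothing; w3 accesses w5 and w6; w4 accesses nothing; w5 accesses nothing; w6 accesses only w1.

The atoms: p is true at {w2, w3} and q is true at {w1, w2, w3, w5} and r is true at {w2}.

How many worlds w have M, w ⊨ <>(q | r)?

4

w0: successors {w1, w3, w4}; q | r there: w1:T, w3:T, w4:F. ✓
w1: successors {w2}; q | r there: w2:T. ✓
w2: no successors, so <>(q | r) fails. ✗
w3: successors {w5, w6}; q | r there: w5:T, w6:F. ✓
w4: no successors, so <>(q | r) fails. ✗
w5: no successors, so <>(q | r) fails. ✗
w6: successors {w1}; q | r there: w1:T. ✓
Satisfying worlds: {w0, w1, w3, w6}.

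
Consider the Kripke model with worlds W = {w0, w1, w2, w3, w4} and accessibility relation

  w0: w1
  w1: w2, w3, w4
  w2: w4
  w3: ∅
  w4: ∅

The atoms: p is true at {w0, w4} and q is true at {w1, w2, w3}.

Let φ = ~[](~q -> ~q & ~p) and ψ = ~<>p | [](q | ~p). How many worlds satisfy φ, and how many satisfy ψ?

2 and 3

For ~[](~q -> ~q & ~p):
w0: [](~q -> ~q & ~p) is T. ✗
w1: [](~q -> ~q & ~p) is F. ✓
w2: [](~q -> ~q & ~p) is F. ✓
w3: [](~q -> ~q & ~p) is T. ✗
w4: [](~q -> ~q & ~p) is T. ✗
— 2 worlds.
For ~<>p | [](q | ~p):
w0: ~<>p is T, [](q | ~p) is T. ✓
w1: ~<>p is F, [](q | ~p) is F. ✗
w2: ~<>p is F, [](q | ~p) is F. ✗
w3: ~<>p is T, [](q | ~p) is T. ✓
w4: ~<>p is T, [](q | ~p) is T. ✓
— 3 worlds.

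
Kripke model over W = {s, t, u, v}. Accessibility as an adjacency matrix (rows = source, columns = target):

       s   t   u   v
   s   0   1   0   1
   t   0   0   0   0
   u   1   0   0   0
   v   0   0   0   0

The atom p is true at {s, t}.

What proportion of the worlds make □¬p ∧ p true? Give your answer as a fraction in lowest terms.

1/4

s: □¬p is F, p is T. ✗
t: □¬p is T, p is T. ✓
u: □¬p is F, p is F. ✗
v: □¬p is T, p is F. ✗
That's 1 of 4 worlds, so 1/4.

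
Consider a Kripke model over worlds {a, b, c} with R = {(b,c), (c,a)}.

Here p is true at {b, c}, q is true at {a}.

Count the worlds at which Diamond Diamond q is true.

a: no successors, so Diamond Diamond q fails. ✗
b: successors {c}; Diamond q there: c:T. ✓
c: successors {a}; Diamond q there: a:F. ✗
Satisfying worlds: {b}.

1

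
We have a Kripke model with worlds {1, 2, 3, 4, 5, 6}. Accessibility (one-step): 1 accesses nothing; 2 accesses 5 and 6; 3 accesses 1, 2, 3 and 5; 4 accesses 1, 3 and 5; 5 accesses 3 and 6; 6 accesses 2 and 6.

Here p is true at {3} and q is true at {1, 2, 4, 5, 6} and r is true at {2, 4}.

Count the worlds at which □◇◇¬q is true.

1: no successors, so □◇◇¬q holds vacuously. ✓
2: successors {5, 6}; ◇◇¬q there: 5:T, 6:F. ✗
3: successors {1, 2, 3, 5}; ◇◇¬q there: 1:F, 2:T, 3:T, 5:T. ✗
4: successors {1, 3, 5}; ◇◇¬q there: 1:F, 3:T, 5:T. ✗
5: successors {3, 6}; ◇◇¬q there: 3:T, 6:F. ✗
6: successors {2, 6}; ◇◇¬q there: 2:T, 6:F. ✗
Satisfying worlds: {1}.

1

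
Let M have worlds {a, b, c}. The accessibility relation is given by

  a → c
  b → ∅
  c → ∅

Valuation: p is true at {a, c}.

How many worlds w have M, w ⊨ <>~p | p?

a: <>~p is F, p is T. ✓
b: <>~p is F, p is F. ✗
c: <>~p is F, p is T. ✓
Satisfying worlds: {a, c}.

2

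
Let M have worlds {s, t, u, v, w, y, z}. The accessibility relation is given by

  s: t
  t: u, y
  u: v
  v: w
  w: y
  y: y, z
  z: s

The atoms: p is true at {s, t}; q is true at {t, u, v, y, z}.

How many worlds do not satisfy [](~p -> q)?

s: successors {t}; ~p -> q there: t:T. ✓
t: successors {u, y}; ~p -> q there: u:T, y:T. ✓
u: successors {v}; ~p -> q there: v:T. ✓
v: successors {w}; ~p -> q there: w:F. ✗
w: successors {y}; ~p -> q there: y:T. ✓
y: successors {y, z}; ~p -> q there: y:T, z:T. ✓
z: successors {s}; ~p -> q there: s:T. ✓
Satisfying worlds: {s, t, u, w, y, z}.
So [](~p -> q) fails at the other 1 world.

1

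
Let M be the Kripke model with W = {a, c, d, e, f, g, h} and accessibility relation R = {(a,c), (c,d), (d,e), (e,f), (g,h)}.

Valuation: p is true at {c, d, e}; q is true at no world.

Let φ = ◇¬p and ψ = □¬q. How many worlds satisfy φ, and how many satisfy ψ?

2 and 7

For ◇¬p:
a: successors {c}; ¬p there: c:F. ✗
c: successors {d}; ¬p there: d:F. ✗
d: successors {e}; ¬p there: e:F. ✗
e: successors {f}; ¬p there: f:T. ✓
f: no successors, so ◇¬p fails. ✗
g: successors {h}; ¬p there: h:T. ✓
h: no successors, so ◇¬p fails. ✗
— 2 worlds.
For □¬q:
a: successors {c}; ¬q there: c:T. ✓
c: successors {d}; ¬q there: d:T. ✓
d: successors {e}; ¬q there: e:T. ✓
e: successors {f}; ¬q there: f:T. ✓
f: no successors, so □¬q holds vacuously. ✓
g: successors {h}; ¬q there: h:T. ✓
h: no successors, so □¬q holds vacuously. ✓
— 7 worlds.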